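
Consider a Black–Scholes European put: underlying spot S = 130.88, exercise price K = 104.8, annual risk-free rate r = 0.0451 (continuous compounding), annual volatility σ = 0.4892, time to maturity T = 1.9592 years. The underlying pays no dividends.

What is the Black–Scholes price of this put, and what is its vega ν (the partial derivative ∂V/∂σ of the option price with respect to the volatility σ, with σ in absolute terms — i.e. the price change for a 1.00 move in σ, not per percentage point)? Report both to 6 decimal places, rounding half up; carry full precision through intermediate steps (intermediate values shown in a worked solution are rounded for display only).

price = 15.839544
ν = 53.241555

σ√T = 0.4892·√1.9592 = 0.684740
d₁ = (ln(S/K) + (r+σ²/2)T) / (σ√T) = (ln(130.88/104.8) + (0.0451+0.4892²/2)·1.9592) / 0.684740 = (0.222227 + 0.322795) / 0.684740 = 0.795954
d₂ = d₁ − σ√T = 0.795954 − 0.684740 = 0.111214
e^{−rT} = e^{−0.0451·1.9592} = 0.915431
N(−d₁) = 0.213029,  N(−d₂) = 0.455723
Put price V = K·e^{−rT}·N(−d₂) − S·N(−d₁) = 43.720836 − 27.881292 = 15.839544
φ(d₁) = (1/√(2π))·e^{−d₁²/2} = 0.290628
ν = S·φ(d₁)·√T = 53.241555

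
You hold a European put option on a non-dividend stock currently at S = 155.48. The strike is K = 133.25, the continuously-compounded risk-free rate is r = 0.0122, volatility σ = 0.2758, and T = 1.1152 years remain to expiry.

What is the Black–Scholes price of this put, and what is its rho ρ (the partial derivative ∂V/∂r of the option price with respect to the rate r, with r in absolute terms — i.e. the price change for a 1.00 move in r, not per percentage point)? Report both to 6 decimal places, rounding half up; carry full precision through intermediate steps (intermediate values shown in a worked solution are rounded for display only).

price = 7.254824
ρ = -48.858507

σ√T = 0.2758·√1.1152 = 0.291253
d₁ = (ln(S/K) + (r+σ²/2)T) / (σ√T) = (ln(155.48/133.25) + (0.0122+0.2758²/2)·1.1152) / 0.291253 = (0.154290 + 0.056020) / 0.291253 = 0.722086
d₂ = d₁ − σ√T = 0.722086 − 0.291253 = 0.430832
e^{−rT} = e^{−0.0122·1.1152} = 0.986487
N(−d₁) = 0.235121,  N(−d₂) = 0.333295
Put price V = K·e^{−rT}·N(−d₂) − S·N(−d₁) = 43.811430 − 36.556606 = 7.254824
ρ = −K·T·e^{−rT}·N(−d₂) = -48.858507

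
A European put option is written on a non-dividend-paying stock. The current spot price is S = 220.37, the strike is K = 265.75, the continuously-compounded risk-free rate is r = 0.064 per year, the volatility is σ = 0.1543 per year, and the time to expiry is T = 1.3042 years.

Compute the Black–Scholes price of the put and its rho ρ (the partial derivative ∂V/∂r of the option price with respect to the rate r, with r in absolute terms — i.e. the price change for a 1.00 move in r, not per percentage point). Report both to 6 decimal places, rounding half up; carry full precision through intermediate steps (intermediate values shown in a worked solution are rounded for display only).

price = 31.107733
ρ = -239.386075

σ√T = 0.1543·√1.3042 = 0.176213
d₁ = (ln(S/K) + (r+σ²/2)T) / (σ√T) = (ln(220.37/265.75) + (0.064+0.1543²/2)·1.3042) / 0.176213 = (-0.187248 + 0.098994) / 0.176213 = -0.500836
d₂ = d₁ − σ√T = -0.500836 − 0.176213 = -0.677049
e^{−rT} = e^{−0.064·1.3042} = 0.919920
N(−d₁) = 0.691757,  N(−d₂) = 0.750812
Put price V = K·e^{−rT}·N(−d₂) − S·N(−d₁) = 183.550127 − 152.442394 = 31.107733
ρ = −K·T·e^{−rT}·N(−d₂) = -239.386075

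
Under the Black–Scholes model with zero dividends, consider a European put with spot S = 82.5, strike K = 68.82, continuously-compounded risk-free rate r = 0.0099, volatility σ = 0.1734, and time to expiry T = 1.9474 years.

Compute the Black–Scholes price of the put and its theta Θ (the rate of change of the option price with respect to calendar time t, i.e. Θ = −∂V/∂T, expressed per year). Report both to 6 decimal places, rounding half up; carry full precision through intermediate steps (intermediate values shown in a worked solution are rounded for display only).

price = 2.053235
Θ = -1.142254

σ√T = 0.1734·√1.9474 = 0.241978
d₁ = (ln(S/K) + (r+σ²/2)T) / (σ√T) = (ln(82.5/68.82) + (0.0099+0.1734²/2)·1.9474) / 0.241978 = (0.181304 + 0.048556) / 0.241978 = 0.949919
d₂ = d₁ − σ√T = 0.949919 − 0.241978 = 0.707941
e^{−rT} = e^{−0.0099·1.9474} = 0.980905
N(−d₁) = 0.171077,  N(−d₂) = 0.239491
Put price V = K·e^{−rT}·N(−d₂) − S·N(−d₁) = 16.167062 − 14.113827 = 2.053235
φ(d₁) = (1/√(2π))·e^{−d₁²/2} = 0.254079
Θ = −S·φ(d₁)·σ/(2√T) + r·K·e^{−rT}·N(−d₂) = −1.302307 + 0.160054 = -1.142254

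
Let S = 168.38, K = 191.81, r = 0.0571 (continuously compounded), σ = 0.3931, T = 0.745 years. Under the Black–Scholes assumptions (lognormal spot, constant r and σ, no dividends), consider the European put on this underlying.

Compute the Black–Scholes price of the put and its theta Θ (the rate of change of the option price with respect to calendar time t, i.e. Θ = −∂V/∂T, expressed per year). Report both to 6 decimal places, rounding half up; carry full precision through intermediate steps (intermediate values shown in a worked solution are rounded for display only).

price = 32.224689
Θ = -8.248211

σ√T = 0.3931·√0.745 = 0.339298
d₁ = (ln(S/K) + (r+σ²/2)T) / (σ√T) = (ln(168.38/191.81) + (0.0571+0.3931²/2)·0.745) / 0.339298 = (-0.130282 + 0.100101) / 0.339298 = -0.088951
d₂ = d₁ − σ√T = -0.088951 − 0.339298 = -0.428249
e^{−rT} = e^{−0.0571·0.745} = 0.958353
N(−d₁) = 0.535440,  N(−d₂) = 0.665765
Put price V = K·e^{−rT}·N(−d₂) − S·N(−d₁) = 122.382014 − 90.157325 = 32.224689
φ(d₁) = (1/√(2π))·e^{−d₁²/2} = 0.397367
Θ = −S·φ(d₁)·σ/(2√T) + r·K·e^{−rT}·N(−d₂) = −15.236224 + 6.988013 = -8.248211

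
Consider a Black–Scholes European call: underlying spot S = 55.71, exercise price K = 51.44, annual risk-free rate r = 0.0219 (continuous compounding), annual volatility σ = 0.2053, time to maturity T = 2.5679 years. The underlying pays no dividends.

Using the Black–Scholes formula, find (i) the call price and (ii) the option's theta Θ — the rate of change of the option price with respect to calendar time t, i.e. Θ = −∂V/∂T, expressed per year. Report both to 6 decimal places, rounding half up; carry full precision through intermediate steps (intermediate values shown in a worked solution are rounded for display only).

price = 10.925531
Θ = -1.841894

σ√T = 0.2053·√2.5679 = 0.328986
d₁ = (ln(S/K) + (r+σ²/2)T) / (σ√T) = (ln(55.71/51.44) + (0.0219+0.2053²/2)·2.5679) / 0.328986 = (0.079744 + 0.110353) / 0.328986 = 0.577825
d₂ = d₁ − σ√T = 0.577825 − 0.328986 = 0.248839
e^{−rT} = e^{−0.0219·2.5679} = 0.945315
N(d₁) = 0.718309,  N(d₂) = 0.598257
Call price V = S·N(d₁) − K·e^{−rT}·N(d₂) = 40.016989 − 29.091458 = 10.925531
φ(d₁) = (1/√(2π))·e^{−d₁²/2} = 0.337605
Θ = −S·φ(d₁)·σ/(2√T) − r·K·e^{−rT}·N(d₂) = −1.204791 − 0.637103 = -1.841894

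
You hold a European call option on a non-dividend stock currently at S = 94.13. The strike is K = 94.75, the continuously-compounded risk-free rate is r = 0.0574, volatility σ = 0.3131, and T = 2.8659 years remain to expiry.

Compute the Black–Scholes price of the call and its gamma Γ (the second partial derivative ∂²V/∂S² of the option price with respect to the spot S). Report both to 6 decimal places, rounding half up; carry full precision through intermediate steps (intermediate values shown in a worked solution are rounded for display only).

price = 25.895825
Γ = 0.006824

σ√T = 0.3131·√2.8659 = 0.530046
d₁ = (ln(S/K) + (r+σ²/2)T) / (σ√T) = (ln(94.13/94.75) + (0.0574+0.3131²/2)·2.8659) / 0.530046 = (-0.006565 + 0.304977) / 0.530046 = 0.562993
d₂ = d₁ − σ√T = 0.562993 − 0.530046 = 0.032947
e^{−rT} = e^{−0.0574·2.8659} = 0.848316
N(d₁) = 0.713280,  N(d₂) = 0.513141
Call price V = S·N(d₁) − K·e^{−rT}·N(d₂) = 67.141052 − 41.245227 = 25.895825
φ(d₁) = (1/√(2π))·e^{−d₁²/2} = 0.340473
Γ = φ(d₁) / (S·σ·√T) = 0.006824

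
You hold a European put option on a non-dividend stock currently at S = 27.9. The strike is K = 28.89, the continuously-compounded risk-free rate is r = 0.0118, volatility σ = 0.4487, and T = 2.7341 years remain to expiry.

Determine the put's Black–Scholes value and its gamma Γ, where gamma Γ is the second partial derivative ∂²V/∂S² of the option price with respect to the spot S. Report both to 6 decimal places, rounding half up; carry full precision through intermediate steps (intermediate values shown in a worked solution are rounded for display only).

price = 8.119480
Γ = 0.018015

σ√T = 0.4487·√2.7341 = 0.741931
d₁ = (ln(S/K) + (r+σ²/2)T) / (σ√T) = (ln(27.9/28.89) + (0.0118+0.4487²/2)·2.7341) / 0.741931 = (-0.034869 + 0.307493) / 0.741931 = 0.367452
d₂ = d₁ − σ√T = 0.367452 − 0.741931 = -0.374478
e^{−rT} = e^{−0.0118·2.7341} = 0.968252
N(−d₁) = 0.356641,  N(−d₂) = 0.645976
Put price V = K·e^{−rT}·N(−d₂) − S·N(−d₁) = 18.069760 − 9.950280 = 8.119480
φ(d₁) = (1/√(2π))·e^{−d₁²/2} = 0.372898
Γ = φ(d₁) / (S·σ·√T) = 0.018015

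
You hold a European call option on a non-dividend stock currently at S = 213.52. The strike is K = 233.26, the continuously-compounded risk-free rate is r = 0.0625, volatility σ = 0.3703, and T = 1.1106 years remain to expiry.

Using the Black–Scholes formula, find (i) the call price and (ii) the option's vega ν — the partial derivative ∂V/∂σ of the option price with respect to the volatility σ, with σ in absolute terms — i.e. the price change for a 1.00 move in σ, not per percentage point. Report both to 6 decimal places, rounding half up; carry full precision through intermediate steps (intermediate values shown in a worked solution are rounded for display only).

σ√T = 0.3703·√1.1106 = 0.390241
d₁ = (ln(S/K) + (r+σ²/2)T) / (σ√T) = (ln(213.52/233.26) + (0.0625+0.3703²/2)·1.1106) / 0.390241 = (-0.088423 + 0.145556) / 0.390241 = 0.146405
d₂ = d₁ − σ√T = 0.146405 − 0.390241 = -0.243836
e^{−rT} = e^{−0.0625·1.1106} = 0.932942
N(d₁) = 0.558199,  N(d₂) = 0.403679
Call price V = S·N(d₁) − K·e^{−rT}·N(d₂) = 119.186685 − 87.847824 = 31.338861
φ(d₁) = (1/√(2π))·e^{−d₁²/2} = 0.394690
ν = S·φ(d₁)·√T = 88.812283

price = 31.338861
ν = 88.812283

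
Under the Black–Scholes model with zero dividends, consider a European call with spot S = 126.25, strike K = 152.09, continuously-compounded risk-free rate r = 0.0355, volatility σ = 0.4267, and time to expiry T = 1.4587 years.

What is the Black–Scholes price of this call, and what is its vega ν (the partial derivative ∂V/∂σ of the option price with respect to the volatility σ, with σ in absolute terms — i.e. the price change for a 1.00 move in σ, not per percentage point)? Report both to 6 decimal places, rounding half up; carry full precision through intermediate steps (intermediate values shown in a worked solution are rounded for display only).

σ√T = 0.4267·√1.4587 = 0.515354
d₁ = (ln(S/K) + (r+σ²/2)T) / (σ√T) = (ln(126.25/152.09) + (0.0355+0.4267²/2)·1.4587) / 0.515354 = (-0.186208 + 0.184579) / 0.515354 = -0.003162
d₂ = d₁ − σ√T = -0.003162 − 0.515354 = -0.518516
e^{−rT} = e^{−0.0355·1.4587} = 0.949534
N(d₁) = 0.498738,  N(d₂) = 0.302049
Call price V = S·N(d₁) − K·e^{−rT}·N(d₂) = 62.965730 − 43.620308 = 19.345422
φ(d₁) = (1/√(2π))·e^{−d₁²/2} = 0.398940
ν = S·φ(d₁)·√T = 60.830624

price = 19.345422
ν = 60.830624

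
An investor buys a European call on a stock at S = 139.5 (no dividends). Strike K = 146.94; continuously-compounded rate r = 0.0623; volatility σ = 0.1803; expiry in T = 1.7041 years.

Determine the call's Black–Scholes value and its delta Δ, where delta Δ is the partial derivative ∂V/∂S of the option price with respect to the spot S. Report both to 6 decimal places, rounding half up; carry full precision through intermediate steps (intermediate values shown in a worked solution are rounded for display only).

price = 16.738245
Δ = 0.636075

σ√T = 0.1803·√1.7041 = 0.235366
d₁ = (ln(S/K) + (r+σ²/2)T) / (σ√T) = (ln(139.5/146.94) + (0.0623+0.1803²/2)·1.7041) / 0.235366 = (-0.051960 + 0.133864) / 0.235366 = 0.347987
d₂ = d₁ − σ√T = 0.347987 − 0.235366 = 0.112621
e^{−rT} = e^{−0.0623·1.7041} = 0.899276
N(d₁) = 0.636075,  N(d₂) = 0.544835
Call price V = S·N(d₁) − K·e^{−rT}·N(d₂) = 88.732464 − 71.994219 = 16.738245
Δ = N(d₁) = 0.636075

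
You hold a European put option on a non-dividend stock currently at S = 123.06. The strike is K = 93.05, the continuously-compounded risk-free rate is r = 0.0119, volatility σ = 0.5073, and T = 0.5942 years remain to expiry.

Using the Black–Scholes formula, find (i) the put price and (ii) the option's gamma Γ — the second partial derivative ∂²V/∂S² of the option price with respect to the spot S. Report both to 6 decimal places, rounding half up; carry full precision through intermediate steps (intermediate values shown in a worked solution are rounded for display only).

price = 5.571295
Γ = 0.005387

σ√T = 0.5073·√0.5942 = 0.391049
d₁ = (ln(S/K) + (r+σ²/2)T) / (σ√T) = (ln(123.06/93.05) + (0.0119+0.5073²/2)·0.5942) / 0.391049 = (0.279535 + 0.083531) / 0.391049 = 0.928440
d₂ = d₁ − σ√T = 0.928440 − 0.391049 = 0.537391
e^{−rT} = e^{−0.0119·0.5942} = 0.992954
N(−d₁) = 0.176590,  N(−d₂) = 0.295499
Put price V = K·e^{−rT}·N(−d₂) − S·N(−d₁) = 27.302409 − 21.731114 = 5.571295
φ(d₁) = (1/√(2π))·e^{−d₁²/2} = 0.259256
Γ = φ(d₁) / (S·σ·√T) = 0.005387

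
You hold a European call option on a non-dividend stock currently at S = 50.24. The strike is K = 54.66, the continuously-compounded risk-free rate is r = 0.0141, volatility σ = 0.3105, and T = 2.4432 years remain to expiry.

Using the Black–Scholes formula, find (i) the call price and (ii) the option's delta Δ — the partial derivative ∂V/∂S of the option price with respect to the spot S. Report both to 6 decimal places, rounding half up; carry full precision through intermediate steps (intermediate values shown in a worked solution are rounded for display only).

price = 8.645695
Δ = 0.555635

σ√T = 0.3105·√2.4432 = 0.485334
d₁ = (ln(S/K) + (r+σ²/2)T) / (σ√T) = (ln(50.24/54.66) + (0.0141+0.3105²/2)·2.4432) / 0.485334 = (-0.084321 + 0.152224) / 0.485334 = 0.139910
d₂ = d₁ − σ√T = 0.139910 − 0.485334 = -0.345424
e^{−rT} = e^{−0.0141·2.4432} = 0.966137
N(d₁) = 0.555635,  N(d₂) = 0.364888
Call price V = S·N(d₁) − K·e^{−rT}·N(d₂) = 27.915078 − 19.269383 = 8.645695
Δ = N(d₁) = 0.555635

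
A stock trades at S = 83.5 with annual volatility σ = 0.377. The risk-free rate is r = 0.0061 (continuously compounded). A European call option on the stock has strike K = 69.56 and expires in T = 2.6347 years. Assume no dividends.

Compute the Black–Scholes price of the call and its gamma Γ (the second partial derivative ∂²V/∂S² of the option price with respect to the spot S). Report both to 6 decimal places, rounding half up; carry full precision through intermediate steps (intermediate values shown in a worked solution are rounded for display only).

σ√T = 0.377·√2.6347 = 0.611937
d₁ = (ln(S/K) + (r+σ²/2)T) / (σ√T) = (ln(83.5/69.56) + (0.0061+0.377²/2)·2.6347) / 0.611937 = (0.182657 + 0.203305) / 0.611937 = 0.630722
d₂ = d₁ − σ√T = 0.630722 − 0.611937 = 0.018785
e^{−rT} = e^{−0.0061·2.6347} = 0.984057
N(d₁) = 0.735889,  N(d₂) = 0.507494
Call price V = S·N(d₁) − K·e^{−rT}·N(d₂) = 61.446715 − 34.738434 = 26.708281
φ(d₁) = (1/√(2π))·e^{−d₁²/2} = 0.326984
Γ = φ(d₁) / (S·σ·√T) = 0.006399

price = 26.708281
Γ = 0.006399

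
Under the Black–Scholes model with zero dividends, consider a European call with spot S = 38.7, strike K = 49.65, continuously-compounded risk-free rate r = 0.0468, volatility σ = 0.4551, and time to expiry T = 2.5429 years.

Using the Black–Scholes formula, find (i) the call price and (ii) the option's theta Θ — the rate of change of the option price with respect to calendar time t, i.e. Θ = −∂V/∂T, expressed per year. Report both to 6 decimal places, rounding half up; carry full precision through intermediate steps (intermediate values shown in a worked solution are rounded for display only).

price = 9.215331
Θ = -2.772471

σ√T = 0.4551·√2.5429 = 0.725724
d₁ = (ln(S/K) + (r+σ²/2)T) / (σ√T) = (ln(38.7/49.65) + (0.0468+0.4551²/2)·2.5429) / 0.725724 = (-0.249159 + 0.382345) / 0.725724 = 0.183522
d₂ = d₁ − σ√T = 0.183522 − 0.725724 = -0.542202
e^{−rT} = e^{−0.0468·2.5429} = 0.887801
N(d₁) = 0.572806,  N(d₂) = 0.293840
Call price V = S·N(d₁) − K·e^{−rT}·N(d₂) = 22.167589 − 12.952258 = 9.215331
φ(d₁) = (1/√(2π))·e^{−d₁²/2} = 0.392280
Θ = −S·φ(d₁)·σ/(2√T) − r·K·e^{−rT}·N(d₂) = −2.166305 − 0.606166 = -2.772471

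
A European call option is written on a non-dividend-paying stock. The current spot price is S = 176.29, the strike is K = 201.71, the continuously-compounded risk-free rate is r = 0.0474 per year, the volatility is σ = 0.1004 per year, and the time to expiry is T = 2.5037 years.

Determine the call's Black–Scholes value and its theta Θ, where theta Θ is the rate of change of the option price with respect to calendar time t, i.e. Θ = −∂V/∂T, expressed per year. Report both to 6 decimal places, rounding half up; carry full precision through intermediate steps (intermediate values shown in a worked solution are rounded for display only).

σ√T = 0.1004·√2.5037 = 0.158864
d₁ = (ln(S/K) + (r+σ²/2)T) / (σ√T) = (ln(176.29/201.71) + (0.0474+0.1004²/2)·2.5037) / 0.158864 = (-0.134701 + 0.131294) / 0.158864 = -0.021442
d₂ = d₁ − σ√T = -0.021442 − 0.158864 = -0.180306
e^{−rT} = e^{−0.0474·2.5037} = 0.888096
N(d₁) = 0.491446,  N(d₂) = 0.428456
Call price V = S·N(d₁) − K·e^{−rT}·N(d₂) = 86.637078 − 76.752704 = 9.884374
φ(d₁) = (1/√(2π))·e^{−d₁²/2} = 0.398851
Θ = −S·φ(d₁)·σ/(2√T) − r·K·e^{−rT}·N(d₂) = −2.230748 − 3.638078 = -5.868826

price = 9.884374
Θ = -5.868826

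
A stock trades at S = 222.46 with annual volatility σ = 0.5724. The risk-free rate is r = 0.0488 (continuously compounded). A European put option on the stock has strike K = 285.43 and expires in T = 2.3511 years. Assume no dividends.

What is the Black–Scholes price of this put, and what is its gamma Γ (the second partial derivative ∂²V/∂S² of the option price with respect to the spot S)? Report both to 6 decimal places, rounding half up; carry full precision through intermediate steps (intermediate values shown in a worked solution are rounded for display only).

price = 97.798442
Γ = 0.001962

σ√T = 0.5724·√2.3511 = 0.877678
d₁ = (ln(S/K) + (r+σ²/2)T) / (σ√T) = (ln(222.46/285.43) + (0.0488+0.5724²/2)·2.3511) / 0.877678 = (-0.249250 + 0.499893) / 0.877678 = 0.285576
d₂ = d₁ − σ√T = 0.285576 − 0.877678 = -0.592102
e^{−rT} = e^{−0.0488·2.3511} = 0.891604
N(−d₁) = 0.387602,  N(−d₂) = 0.723109
Put price V = K·e^{−rT}·N(−d₂) − S·N(−d₁) = 184.024289 − 86.225847 = 97.798442
φ(d₁) = (1/√(2π))·e^{−d₁²/2} = 0.383002
Γ = φ(d₁) / (S·σ·√T) = 0.001962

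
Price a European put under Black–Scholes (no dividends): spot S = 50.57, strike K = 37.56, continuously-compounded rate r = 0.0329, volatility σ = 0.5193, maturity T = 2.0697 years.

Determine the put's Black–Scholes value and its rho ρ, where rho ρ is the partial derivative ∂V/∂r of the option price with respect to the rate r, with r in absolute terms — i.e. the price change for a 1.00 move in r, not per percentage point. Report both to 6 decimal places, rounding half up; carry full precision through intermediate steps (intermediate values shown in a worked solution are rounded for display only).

price = 6.110829
ρ = -32.965695

σ√T = 0.5193·√2.0697 = 0.747088
d₁ = (ln(S/K) + (r+σ²/2)T) / (σ√T) = (ln(50.57/37.56) + (0.0329+0.5193²/2)·2.0697) / 0.747088 = (0.297419 + 0.347164) / 0.747088 = 0.862793
d₂ = d₁ − σ√T = 0.862793 − 0.747088 = 0.115704
e^{−rT} = e^{−0.0329·2.0697} = 0.934173
N(−d₁) = 0.194126,  N(−d₂) = 0.453943
Put price V = K·e^{−rT}·N(−d₂) − S·N(−d₁) = 15.927765 − 9.816936 = 6.110829
ρ = −K·T·e^{−rT}·N(−d₂) = -32.965695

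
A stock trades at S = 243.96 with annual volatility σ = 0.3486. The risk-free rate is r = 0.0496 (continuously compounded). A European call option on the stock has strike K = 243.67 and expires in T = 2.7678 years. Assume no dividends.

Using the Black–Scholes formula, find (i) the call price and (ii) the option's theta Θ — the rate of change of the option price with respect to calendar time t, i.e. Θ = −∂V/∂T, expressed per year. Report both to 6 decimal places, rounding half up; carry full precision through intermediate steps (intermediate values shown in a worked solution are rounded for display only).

price = 69.271361
Θ = -13.919158

σ√T = 0.3486·√2.7678 = 0.579956
d₁ = (ln(S/K) + (r+σ²/2)T) / (σ√T) = (ln(243.96/243.67) + (0.0496+0.3486²/2)·2.7678) / 0.579956 = (0.001189 + 0.305457) / 0.579956 = 0.528741
d₂ = d₁ − σ√T = 0.528741 − 0.579956 = -0.051214
e^{−rT} = e^{−0.0496·2.7678} = 0.871724
N(d₁) = 0.701508,  N(d₂) = 0.479577
Call price V = S·N(d₁) − K·e^{−rT}·N(d₂) = 171.139790 − 101.868429 = 69.271361
φ(d₁) = (1/√(2π))·e^{−d₁²/2} = 0.346899
Θ = −S·φ(d₁)·σ/(2√T) − r·K·e^{−rT}·N(d₂) = −8.866484 − 5.052674 = -13.919158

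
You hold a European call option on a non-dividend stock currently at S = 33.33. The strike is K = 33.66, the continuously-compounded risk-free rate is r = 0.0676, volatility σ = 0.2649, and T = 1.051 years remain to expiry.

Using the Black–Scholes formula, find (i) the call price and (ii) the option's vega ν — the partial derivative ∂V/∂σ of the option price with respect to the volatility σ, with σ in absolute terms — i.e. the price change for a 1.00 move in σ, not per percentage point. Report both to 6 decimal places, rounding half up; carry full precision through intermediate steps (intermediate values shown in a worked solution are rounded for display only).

σ√T = 0.2649·√1.051 = 0.271571
d₁ = (ln(S/K) + (r+σ²/2)T) / (σ√T) = (ln(33.33/33.66) + (0.0676+0.2649²/2)·1.051) / 0.271571 = (-0.009852 + 0.107923) / 0.271571 = 0.361124
d₂ = d₁ − σ√T = 0.361124 − 0.271571 = 0.089553
e^{−rT} = e^{−0.0676·1.051} = 0.931418
N(d₁) = 0.640996,  N(d₂) = 0.535679
Call price V = S·N(d₁) − K·e^{−rT}·N(d₂) = 21.364413 − 16.794338 = 4.570076
φ(d₁) = (1/√(2π))·e^{−d₁²/2} = 0.373759
ν = S·φ(d₁)·√T = 12.771106

price = 4.570076
ν = 12.771106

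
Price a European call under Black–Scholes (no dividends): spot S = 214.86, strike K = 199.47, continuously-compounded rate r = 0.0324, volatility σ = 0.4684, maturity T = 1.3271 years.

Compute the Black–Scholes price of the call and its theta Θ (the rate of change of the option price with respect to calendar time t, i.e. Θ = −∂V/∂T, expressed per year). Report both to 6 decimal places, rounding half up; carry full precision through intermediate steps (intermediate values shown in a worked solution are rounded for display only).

σ√T = 0.4684·√1.3271 = 0.539596
d₁ = (ln(S/K) + (r+σ²/2)T) / (σ√T) = (ln(214.86/199.47) + (0.0324+0.4684²/2)·1.3271) / 0.539596 = (0.074323 + 0.188580) / 0.539596 = 0.487221
d₂ = d₁ − σ√T = 0.487221 − 0.539596 = -0.052375
e^{−rT} = e^{−0.0324·1.3271} = 0.957913
N(d₁) = 0.686949,  N(d₂) = 0.479115
Call price V = S·N(d₁) − K·e^{−rT}·N(d₂) = 147.597929 − 91.546907 = 56.051022
φ(d₁) = (1/√(2π))·e^{−d₁²/2} = 0.354293
Θ = −S·φ(d₁)·σ/(2√T) − r·K·e^{−rT}·N(d₂) = −15.475805 − 2.966120 = -18.441925

price = 56.051022
Θ = -18.441925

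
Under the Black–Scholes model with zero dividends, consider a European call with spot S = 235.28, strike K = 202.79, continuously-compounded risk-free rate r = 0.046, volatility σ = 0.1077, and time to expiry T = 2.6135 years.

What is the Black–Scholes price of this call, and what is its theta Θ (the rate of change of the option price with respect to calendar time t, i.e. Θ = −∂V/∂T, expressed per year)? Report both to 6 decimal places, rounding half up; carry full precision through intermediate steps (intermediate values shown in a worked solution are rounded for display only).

σ√T = 0.1077·√2.6135 = 0.174111
d₁ = (ln(S/K) + (r+σ²/2)T) / (σ√T) = (ln(235.28/202.79) + (0.046+0.1077²/2)·2.6135) / 0.174111 = (0.148605 + 0.135378) / 0.174111 = 1.631047
d₂ = d₁ − σ√T = 1.631047 − 0.174111 = 1.456936
e^{−rT} = e^{−0.046·2.6135} = 0.886724
N(d₁) = 0.948560,  N(d₂) = 0.927433
Call price V = S·N(d₁) − K·e^{−rT}·N(d₂) = 223.177149 − 166.769924 = 56.407225
φ(d₁) = (1/√(2π))·e^{−d₁²/2} = 0.105495
Θ = −S·φ(d₁)·σ/(2√T) − r·K·e^{−rT}·N(d₂) = −0.826779 − 7.671416 = -8.498196

price = 56.407225
Θ = -8.498196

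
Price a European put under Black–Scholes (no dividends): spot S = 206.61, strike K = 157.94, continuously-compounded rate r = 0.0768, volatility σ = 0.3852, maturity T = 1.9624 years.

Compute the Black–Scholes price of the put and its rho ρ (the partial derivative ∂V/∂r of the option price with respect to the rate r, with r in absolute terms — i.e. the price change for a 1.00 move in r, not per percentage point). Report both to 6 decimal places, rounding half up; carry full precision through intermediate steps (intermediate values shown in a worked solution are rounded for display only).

σ√T = 0.3852·√1.9624 = 0.539610
d₁ = (ln(S/K) + (r+σ²/2)T) / (σ√T) = (ln(206.61/157.94) + (0.0768+0.3852²/2)·1.9624) / 0.539610 = (0.268618 + 0.296302) / 0.539610 = 1.046903
d₂ = d₁ − σ√T = 1.046903 − 0.539610 = 0.507293
e^{−rT} = e^{−0.0768·1.9624} = 0.860095
N(−d₁) = 0.147572,  N(−d₂) = 0.305975
Put price V = K·e^{−rT}·N(−d₂) − S·N(−d₁) = 41.564627 − 30.489868 = 11.074759
ρ = −K·T·e^{−rT}·N(−d₂) = -81.566424

price = 11.074759
ρ = -81.566424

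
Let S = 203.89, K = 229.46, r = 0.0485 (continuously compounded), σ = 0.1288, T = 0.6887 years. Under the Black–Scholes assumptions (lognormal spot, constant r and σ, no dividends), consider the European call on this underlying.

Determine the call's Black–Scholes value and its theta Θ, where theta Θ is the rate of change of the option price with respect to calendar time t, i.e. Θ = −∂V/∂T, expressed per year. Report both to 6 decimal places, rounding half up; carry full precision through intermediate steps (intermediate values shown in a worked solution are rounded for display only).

σ√T = 0.1288·√0.6887 = 0.106888
d₁ = (ln(S/K) + (r+σ²/2)T) / (σ√T) = (ln(203.89/229.46) + (0.0485+0.1288²/2)·0.6887) / 0.106888 = (-0.118148 + 0.039115) / 0.106888 = -0.739402
d₂ = d₁ − σ√T = -0.739402 − 0.106888 = -0.846291
e^{−rT} = e^{−0.0485·0.6887} = 0.967150
N(d₁) = 0.229831,  N(d₂) = 0.198695
Call price V = S·N(d₁) − K·e^{−rT}·N(d₂) = 46.860332 − 44.094901 = 2.765430
φ(d₁) = (1/√(2π))·e^{−d₁²/2} = 0.303523
Θ = −S·φ(d₁)·σ/(2√T) − r·K·e^{−rT}·N(d₂) = −4.802408 − 2.138603 = -6.941011

price = 2.765430
Θ = -6.941011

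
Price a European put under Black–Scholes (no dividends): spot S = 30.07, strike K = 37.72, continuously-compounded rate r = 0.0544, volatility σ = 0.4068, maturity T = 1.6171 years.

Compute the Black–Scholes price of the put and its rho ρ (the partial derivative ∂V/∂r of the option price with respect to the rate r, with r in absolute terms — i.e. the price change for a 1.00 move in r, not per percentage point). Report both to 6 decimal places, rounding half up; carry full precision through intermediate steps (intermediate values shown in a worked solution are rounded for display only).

σ√T = 0.4068·√1.6171 = 0.517308
d₁ = (ln(S/K) + (r+σ²/2)T) / (σ√T) = (ln(30.07/37.72) + (0.0544+0.4068²/2)·1.6171) / 0.517308 = (-0.226662 + 0.221774) / 0.517308 = -0.009450
d₂ = d₁ − σ√T = -0.009450 − 0.517308 = -0.526758
e^{−rT} = e^{−0.0544·1.6171} = 0.915788
N(−d₁) = 0.503770,  N(−d₂) = 0.700819
Put price V = K·e^{−rT}·N(−d₂) − S·N(−d₁) = 24.208764 − 15.148357 = 9.060407
ρ = −K·T·e^{−rT}·N(−d₂) = -39.147992

price = 9.060407
ρ = -39.147992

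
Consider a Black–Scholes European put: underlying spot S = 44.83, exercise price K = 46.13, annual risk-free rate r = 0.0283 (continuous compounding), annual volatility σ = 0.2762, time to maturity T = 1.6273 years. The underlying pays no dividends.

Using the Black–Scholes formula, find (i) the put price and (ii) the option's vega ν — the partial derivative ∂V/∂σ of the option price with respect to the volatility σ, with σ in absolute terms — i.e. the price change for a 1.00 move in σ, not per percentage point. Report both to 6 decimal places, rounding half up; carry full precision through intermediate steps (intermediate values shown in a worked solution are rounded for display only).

σ√T = 0.2762·√1.6273 = 0.352336
d₁ = (ln(S/K) + (r+σ²/2)T) / (σ√T) = (ln(44.83/46.13) + (0.0283+0.2762²/2)·1.6273) / 0.352336 = (-0.028586 + 0.108123) / 0.352336 = 0.225742
d₂ = d₁ − σ√T = 0.225742 − 0.352336 = -0.126594
e^{−rT} = e^{−0.0283·1.6273} = 0.954992
N(−d₁) = 0.410701,  N(−d₂) = 0.550369
Put price V = K·e^{−rT}·N(−d₂) − S·N(−d₁) = 24.245841 − 18.411728 = 5.834113
φ(d₁) = (1/√(2π))·e^{−d₁²/2} = 0.388906
ν = S·φ(d₁)·√T = 22.240621

price = 5.834113
ν = 22.240621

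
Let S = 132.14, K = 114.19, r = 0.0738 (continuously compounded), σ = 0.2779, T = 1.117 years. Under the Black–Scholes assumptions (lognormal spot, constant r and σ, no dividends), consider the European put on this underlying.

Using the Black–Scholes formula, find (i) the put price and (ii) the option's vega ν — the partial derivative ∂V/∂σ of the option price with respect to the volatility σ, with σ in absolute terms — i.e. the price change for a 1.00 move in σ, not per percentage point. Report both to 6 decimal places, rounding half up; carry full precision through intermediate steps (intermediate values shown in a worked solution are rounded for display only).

price = 4.300226
ν = 36.335492

σ√T = 0.2779·√1.117 = 0.293708
d₁ = (ln(S/K) + (r+σ²/2)T) / (σ√T) = (ln(132.14/114.19) + (0.0738+0.2779²/2)·1.117) / 0.293708 = (0.145998 + 0.125567) / 0.293708 = 0.924610
d₂ = d₁ − σ√T = 0.924610 − 0.293708 = 0.630902
e^{−rT} = e^{−0.0738·1.117} = 0.920872
N(−d₁) = 0.177584,  N(−d₂) = 0.264052
Put price V = K·e^{−rT}·N(−d₂) − S·N(−d₁) = 27.766235 − 23.466009 = 4.300226
φ(d₁) = (1/√(2π))·e^{−d₁²/2} = 0.260178
ν = S·φ(d₁)·√T = 36.335492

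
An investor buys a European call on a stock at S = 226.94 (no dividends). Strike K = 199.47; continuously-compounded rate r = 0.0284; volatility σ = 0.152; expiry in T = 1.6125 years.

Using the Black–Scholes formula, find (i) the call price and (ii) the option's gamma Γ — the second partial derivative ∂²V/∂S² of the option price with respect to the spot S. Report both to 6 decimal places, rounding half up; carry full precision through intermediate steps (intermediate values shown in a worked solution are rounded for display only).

σ√T = 0.152·√1.6125 = 0.193016
d₁ = (ln(S/K) + (r+σ²/2)T) / (σ√T) = (ln(226.94/199.47) + (0.0284+0.152²/2)·1.6125) / 0.193016 = (0.129022 + 0.064423) / 0.193016 = 1.002219
d₂ = d₁ − σ√T = 1.002219 − 0.193016 = 0.809203
e^{−rT} = e^{−0.0284·1.6125} = 0.955238
N(d₁) = 0.841881,  N(d₂) = 0.790801
Call price V = S·N(d₁) − K·e^{−rT}·N(d₂) = 191.056508 − 150.680207 = 40.376301
φ(d₁) = (1/√(2π))·e^{−d₁²/2} = 0.241434
Γ = φ(d₁) / (S·σ·√T) = 0.005512

price = 40.376301
Γ = 0.005512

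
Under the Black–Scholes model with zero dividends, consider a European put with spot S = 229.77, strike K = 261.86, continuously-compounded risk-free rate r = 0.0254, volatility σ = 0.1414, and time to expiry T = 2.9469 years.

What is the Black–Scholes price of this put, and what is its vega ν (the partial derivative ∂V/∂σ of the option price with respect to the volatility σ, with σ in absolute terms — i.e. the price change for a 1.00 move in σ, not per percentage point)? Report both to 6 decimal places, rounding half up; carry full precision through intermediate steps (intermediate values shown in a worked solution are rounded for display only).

price = 30.035350
ν = 156.427685

σ√T = 0.1414·√2.9469 = 0.242735
d₁ = (ln(S/K) + (r+σ²/2)T) / (σ√T) = (ln(229.77/261.86) + (0.0254+0.1414²/2)·2.9469) / 0.242735 = (-0.130731 + 0.104311) / 0.242735 = -0.108842
d₂ = d₁ − σ√T = -0.108842 − 0.242735 = -0.351577
e^{−rT} = e^{−0.0254·2.9469} = 0.927881
N(−d₁) = 0.543336,  N(−d₂) = 0.637422
Put price V = K·e^{−rT}·N(−d₂) − S·N(−d₁) = 154.877720 − 124.842370 = 30.035350
φ(d₁) = (1/√(2π))·e^{−d₁²/2} = 0.396586
ν = S·φ(d₁)·√T = 156.427685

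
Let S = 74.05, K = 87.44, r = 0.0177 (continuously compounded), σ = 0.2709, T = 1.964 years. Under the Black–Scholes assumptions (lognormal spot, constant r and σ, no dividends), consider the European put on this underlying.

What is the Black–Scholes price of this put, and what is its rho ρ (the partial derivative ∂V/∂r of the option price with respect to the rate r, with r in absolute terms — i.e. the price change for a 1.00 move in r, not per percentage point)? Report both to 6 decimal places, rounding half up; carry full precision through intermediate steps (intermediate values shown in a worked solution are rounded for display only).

σ√T = 0.2709·√1.964 = 0.379647
d₁ = (ln(S/K) + (r+σ²/2)T) / (σ√T) = (ln(74.05/87.44) + (0.0177+0.2709²/2)·1.964) / 0.379647 = (-0.166212 + 0.106829) / 0.379647 = -0.156418
d₂ = d₁ − σ√T = -0.156418 − 0.379647 = -0.536065
e^{−rT} = e^{−0.0177·1.964} = 0.965834
N(−d₁) = 0.562148,  N(−d₂) = 0.704043
Put price V = K·e^{−rT}·N(−d₂) − S·N(−d₁) = 59.458254 − 41.627081 = 17.831173
ρ = −K·T·e^{−rT}·N(−d₂) = -116.776010

price = 17.831173
ρ = -116.776010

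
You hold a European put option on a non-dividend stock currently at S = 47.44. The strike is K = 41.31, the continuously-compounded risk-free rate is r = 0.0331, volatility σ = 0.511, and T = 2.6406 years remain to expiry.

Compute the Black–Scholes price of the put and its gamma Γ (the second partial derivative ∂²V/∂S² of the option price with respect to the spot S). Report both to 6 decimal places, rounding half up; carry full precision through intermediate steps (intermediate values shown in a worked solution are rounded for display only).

price = 9.411773
Γ = 0.007998

σ√T = 0.511·√2.6406 = 0.830371
d₁ = (ln(S/K) + (r+σ²/2)T) / (σ√T) = (ln(47.44/41.31) + (0.0331+0.511²/2)·2.6406) / 0.830371 = (0.138361 + 0.432162) / 0.830371 = 0.687070
d₂ = d₁ − σ√T = 0.687070 − 0.830371 = -0.143301
e^{−rT} = e^{−0.0331·2.6406} = 0.916307
N(−d₁) = 0.246019,  N(−d₂) = 0.556974
Put price V = K·e^{−rT}·N(−d₂) − S·N(−d₁) = 21.082928 − 11.671156 = 9.411773
φ(d₁) = (1/√(2π))·e^{−d₁²/2} = 0.315067
Γ = φ(d₁) / (S·σ·√T) = 0.007998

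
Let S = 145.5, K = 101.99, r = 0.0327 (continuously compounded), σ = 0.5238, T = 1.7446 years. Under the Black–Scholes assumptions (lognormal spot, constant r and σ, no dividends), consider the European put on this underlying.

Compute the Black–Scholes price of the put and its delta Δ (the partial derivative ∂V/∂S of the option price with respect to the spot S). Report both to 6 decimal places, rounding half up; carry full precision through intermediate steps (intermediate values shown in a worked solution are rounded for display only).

price = 13.467405
Δ = -0.173113

σ√T = 0.5238·√1.7446 = 0.691852
d₁ = (ln(S/K) + (r+σ²/2)T) / (σ√T) = (ln(145.5/101.99) + (0.0327+0.5238²/2)·1.7446) / 0.691852 = (0.355301 + 0.296378) / 0.691852 = 0.941934
d₂ = d₁ − σ√T = 0.941934 − 0.691852 = 0.250082
e^{−rT} = e^{−0.0327·1.7446} = 0.944548
N(−d₁) = 0.173113,  N(−d₂) = 0.401262
Put price V = K·e^{−rT}·N(−d₂) − S·N(−d₁) = 38.655361 − 25.187956 = 13.467405
Δ = −N(−d₁) = -0.173113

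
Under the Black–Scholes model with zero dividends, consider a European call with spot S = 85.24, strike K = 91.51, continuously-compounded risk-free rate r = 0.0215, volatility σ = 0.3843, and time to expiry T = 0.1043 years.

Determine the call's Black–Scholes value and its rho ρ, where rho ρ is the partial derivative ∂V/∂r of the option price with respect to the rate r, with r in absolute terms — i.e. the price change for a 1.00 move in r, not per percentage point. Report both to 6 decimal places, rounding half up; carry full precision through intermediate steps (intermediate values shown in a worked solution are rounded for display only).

price = 1.987427
ρ = 2.561619

σ√T = 0.3843·√0.1043 = 0.124112
d₁ = (ln(S/K) + (r+σ²/2)T) / (σ√T) = (ln(85.24/91.51) + (0.0215+0.3843²/2)·0.1043) / 0.124112 = (-0.070977 + 0.009944) / 0.124112 = -0.491760
d₂ = d₁ − σ√T = -0.491760 − 0.124112 = -0.615872
e^{−rT} = e^{−0.0215·0.1043} = 0.997760
N(d₁) = 0.311444,  N(d₂) = 0.268990
Call price V = S·N(d₁) − K·e^{−rT}·N(d₂) = 26.547529 − 24.560102 = 1.987427
ρ = K·T·e^{−rT}·N(d₂) = 2.561619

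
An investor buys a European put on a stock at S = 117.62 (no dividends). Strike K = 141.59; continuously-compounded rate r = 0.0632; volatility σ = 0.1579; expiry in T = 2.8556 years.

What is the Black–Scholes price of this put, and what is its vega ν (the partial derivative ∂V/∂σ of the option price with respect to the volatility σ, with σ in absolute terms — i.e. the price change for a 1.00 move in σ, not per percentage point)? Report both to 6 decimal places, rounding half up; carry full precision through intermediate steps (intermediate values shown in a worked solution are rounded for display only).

σ√T = 0.1579·√2.8556 = 0.266828
d₁ = (ln(S/K) + (r+σ²/2)T) / (σ√T) = (ln(117.62/141.59) + (0.0632+0.1579²/2)·2.8556) / 0.266828 = (-0.185476 + 0.216072) / 0.266828 = 0.114666
d₂ = d₁ − σ√T = 0.114666 − 0.266828 = -0.152162
e^{−rT} = e^{−0.0632·2.8556} = 0.834874
N(−d₁) = 0.454355,  N(−d₂) = 0.560470
Put price V = K·e^{−rT}·N(−d₂) − S·N(−d₁) = 66.253140 − 53.441247 = 12.811894
φ(d₁) = (1/√(2π))·e^{−d₁²/2} = 0.396328
ν = S·φ(d₁)·√T = 78.774351

price = 12.811894
ν = 78.774351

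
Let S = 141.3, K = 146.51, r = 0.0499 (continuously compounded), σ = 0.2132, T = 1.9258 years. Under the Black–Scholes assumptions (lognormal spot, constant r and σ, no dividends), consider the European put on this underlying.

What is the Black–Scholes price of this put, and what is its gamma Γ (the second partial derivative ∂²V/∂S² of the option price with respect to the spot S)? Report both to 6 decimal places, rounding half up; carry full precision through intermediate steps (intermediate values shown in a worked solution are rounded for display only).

σ√T = 0.2132·√1.9258 = 0.295864
d₁ = (ln(S/K) + (r+σ²/2)T) / (σ√T) = (ln(141.3/146.51) + (0.0499+0.2132²/2)·1.9258) / 0.295864 = (-0.036208 + 0.139865) / 0.295864 = 0.350353
d₂ = d₁ − σ√T = 0.350353 − 0.295864 = 0.054488
e^{−rT} = e^{−0.0499·1.9258} = 0.908376
N(−d₁) = 0.363037,  N(−d₂) = 0.478273
Put price V = K·e^{−rT}·N(−d₂) − S·N(−d₁) = 63.651498 − 51.297129 = 12.354369
φ(d₁) = (1/√(2π))·e^{−d₁²/2} = 0.375194
Γ = φ(d₁) / (S·σ·√T) = 0.008975

price = 12.354369
Γ = 0.008975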